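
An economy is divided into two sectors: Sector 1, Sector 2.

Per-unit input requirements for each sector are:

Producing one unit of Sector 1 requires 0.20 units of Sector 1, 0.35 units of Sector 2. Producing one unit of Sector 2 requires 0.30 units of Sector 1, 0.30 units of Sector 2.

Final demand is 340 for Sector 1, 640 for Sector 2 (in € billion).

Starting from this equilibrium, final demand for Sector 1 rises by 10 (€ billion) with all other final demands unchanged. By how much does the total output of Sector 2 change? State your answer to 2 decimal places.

I − A =
  [   0.80    -0.30]
  [  -0.35     0.70]
det(I−A) = (0.80)(0.70) − (-0.30)(-0.35) = 0.4550
adj(I−A) = [[0.70, 0.30], [0.35, 0.80]]
(I − A)⁻¹ = adj(I−A) / det(I−A) ≈
  [   1.5385     0.6593]
  [   0.7692     1.7582]
Δx = (I − A)⁻¹ Δd with Δd having +10 in the Sector 1 component and 0 elsewhere.
So Δx_2 = L_21 · (+10), where L_21 = adj(I−A)_21 / det(I−A) = 0.35 / 0.4550.
Δx_2 = 0.35 × (+10) / 0.4550 = 3.50 / 0.4550 ≈ 7.69.

Δx_2 = 7.69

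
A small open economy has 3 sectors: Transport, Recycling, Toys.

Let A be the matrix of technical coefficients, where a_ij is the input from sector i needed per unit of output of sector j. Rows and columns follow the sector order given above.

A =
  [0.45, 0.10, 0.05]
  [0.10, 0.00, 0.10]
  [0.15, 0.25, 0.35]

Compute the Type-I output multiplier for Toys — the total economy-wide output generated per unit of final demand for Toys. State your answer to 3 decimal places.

m_3 = 2.018

I − A =
  [   0.55    -0.10    -0.05]
  [  -0.10     1.00    -0.10]
  [  -0.15    -0.25     0.65]
Cofactors of I−A, C_ij = (−1)^(i+j)·(minor ij) (rows/columns in the sector order above):
  C_11 = (1.00)(0.65) − (-0.10)(-0.25) = 0.6250
  C_12 = −[(-0.10)(0.65) − (-0.10)(-0.15)] = 0.0800
  C_13 = (-0.10)(-0.25) − (1.00)(-0.15) = 0.1750
  C_21 = −[(-0.10)(0.65) − (-0.05)(-0.25)] = 0.0775
  C_22 = (0.55)(0.65) − (-0.05)(-0.15) = 0.3500
  C_23 = −[(0.55)(-0.25) − (-0.10)(-0.15)] = 0.1525
  C_31 = (-0.10)(-0.10) − (-0.05)(1.00) = 0.0600
  C_32 = −[(0.55)(-0.10) − (-0.05)(-0.10)] = 0.0600
  C_33 = (0.55)(1.00) − (-0.10)(-0.10) = 0.5400
det(I−A) = Σ_j (I−A)_1j·C_1j = (0.55)(0.6250) + (-0.10)(0.0800) + (-0.05)(0.1750) = 0.3270
adj(I−A) = Cᵀ =
  [ 0.6250   0.0775   0.0600]
  [ 0.0800   0.3500   0.0600]
  [ 0.1750   0.1525   0.5400]
(I − A)⁻¹ = adj(I−A) / det(I−A) ≈
  [   1.9113     0.2370     0.1835]
  [   0.2446     1.0703     0.1835]
  [   0.5352     0.4664     1.6514]
The output multiplier for sector j is the column-j sum of the Leontief inverse (I − A)⁻¹ = adj(I−A) / det(I−A).
Column 3 of adj(I−A): (0.0600, 0.0600, 0.5400); det(I−A) = 0.3270.
m_3 = (0.0600 + 0.0600 + 0.5400) / 0.3270 = 0.66 / 0.3270 ≈ 2.018.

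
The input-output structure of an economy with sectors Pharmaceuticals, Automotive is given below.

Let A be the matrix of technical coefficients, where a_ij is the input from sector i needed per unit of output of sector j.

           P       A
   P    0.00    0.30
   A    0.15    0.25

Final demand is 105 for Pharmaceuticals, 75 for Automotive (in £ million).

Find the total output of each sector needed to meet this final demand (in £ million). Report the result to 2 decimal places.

x_P = 143.62, x_A = 128.72

I − A =
  [   1.00    -0.30]
  [  -0.15     0.75]
det(I−A) = (1.00)(0.75) − (-0.30)(-0.15) = 0.7050
adj(I−A) = [[0.75, 0.30], [0.15, 1.00]]
(I − A)⁻¹ = adj(I−A) / det(I−A) ≈
  [   1.0638     0.4255]
  [   0.2128     1.4184]
x = (I − A)⁻¹ d = adj(I−A)·d / det(I−A), with det(I−A) = 0.7050:
  x_P = (0.75·105 + 0.30·75) / 0.7050 = 101.25 / 0.7050 ≈ 143.62
  x_A = (0.15·105 + 1.00·75) / 0.7050 = 90.75 / 0.7050 ≈ 128.72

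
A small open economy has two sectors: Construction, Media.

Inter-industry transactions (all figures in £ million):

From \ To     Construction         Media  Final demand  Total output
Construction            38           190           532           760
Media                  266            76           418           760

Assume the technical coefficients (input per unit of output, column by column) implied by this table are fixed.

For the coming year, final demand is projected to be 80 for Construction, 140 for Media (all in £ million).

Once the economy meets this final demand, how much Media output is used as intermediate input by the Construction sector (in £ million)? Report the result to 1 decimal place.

Technical coefficients a_ij = z_ij / X_j:
  a_11 = 38/760 = 0.05, a_21 = 266/760 = 0.35
  a_12 = 190/760 = 0.25, a_22 = 76/760 = 0.10
I − A =
  [   0.95    -0.25]
  [  -0.35     0.90]
det(I−A) = (0.95)(0.90) − (-0.25)(-0.35) = 0.7675
adj(I−A) = [[0.90, 0.25], [0.35, 0.95]]
(I − A)⁻¹ = adj(I−A) / det(I−A) ≈
  [   1.1726     0.3257]
  [   0.4560     1.2378]
First solve x = (I − A)⁻¹ d = adj(I−A)·d / det(I−A); in particular x_1 = (0.90·80 + 0.25·140) / 0.7675 = 107.00 / 0.7675 ≈ 139.414.
Intermediate flow from 2 to 1: z_21 = a_21 · x_1 = 0.35 × 107.00 / 0.7675 = 37.45 / 0.7675 ≈ 48.8.

z_21 = 48.8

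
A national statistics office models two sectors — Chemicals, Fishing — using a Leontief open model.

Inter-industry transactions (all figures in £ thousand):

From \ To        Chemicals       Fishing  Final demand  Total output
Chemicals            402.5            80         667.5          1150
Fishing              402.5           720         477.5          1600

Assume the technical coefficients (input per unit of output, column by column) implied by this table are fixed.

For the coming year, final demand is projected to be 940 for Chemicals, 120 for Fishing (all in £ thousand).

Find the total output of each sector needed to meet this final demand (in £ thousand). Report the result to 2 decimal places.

x_1 = 1538.24, x_2 = 1197.06

Technical coefficients a_ij = z_ij / X_j:
  a_11 = 402.5/1150 = 0.35, a_21 = 402.5/1150 = 0.35
  a_12 = 80/1600 = 0.05, a_22 = 720/1600 = 0.45
I − A =
  [   0.65    -0.05]
  [  -0.35     0.55]
det(I−A) = (0.65)(0.55) − (-0.05)(-0.35) = 0.3400
adj(I−A) = [[0.55, 0.05], [0.35, 0.65]]
(I − A)⁻¹ = adj(I−A) / det(I−A) ≈
  [   1.6176     0.1471]
  [   1.0294     1.9118]
x = (I − A)⁻¹ d = adj(I−A)·d / det(I−A), with det(I−A) = 0.3400:
  x_1 = (0.55·940 + 0.05·120) / 0.3400 = 523.00 / 0.3400 ≈ 1538.24
  x_2 = (0.35·940 + 0.65·120) / 0.3400 = 407.00 / 0.3400 ≈ 1197.06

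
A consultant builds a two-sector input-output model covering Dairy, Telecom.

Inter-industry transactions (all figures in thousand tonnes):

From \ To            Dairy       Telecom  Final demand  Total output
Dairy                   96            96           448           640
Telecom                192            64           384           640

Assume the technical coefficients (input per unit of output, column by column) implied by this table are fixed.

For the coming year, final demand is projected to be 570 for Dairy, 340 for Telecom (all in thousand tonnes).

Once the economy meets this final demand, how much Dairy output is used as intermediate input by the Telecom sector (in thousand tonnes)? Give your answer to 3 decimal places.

Technical coefficients a_ij = z_ij / X_j:
  a_DD = 96/640 = 0.15, a_TD = 192/640 = 0.30
  a_DT = 96/640 = 0.15, a_TT = 64/640 = 0.10
I − A =
  [   0.85    -0.15]
  [  -0.30     0.90]
det(I−A) = (0.85)(0.90) − (-0.15)(-0.30) = 0.7200
adj(I−A) = [[0.90, 0.15], [0.30, 0.85]]
(I − A)⁻¹ = adj(I−A) / det(I−A) ≈
  [   1.2500     0.2083]
  [   0.4167     1.1806]
First solve x = (I − A)⁻¹ d = adj(I−A)·d / det(I−A); in particular x_T = (0.30·570 + 0.85·340) / 0.7200 = 460.00 / 0.7200 ≈ 638.88889.
Intermediate flow from D to T: z_DT = a_DT · x_T = 0.15 × 460.00 / 0.7200 = 69.00 / 0.7200 ≈ 95.833.

z_DT = 95.833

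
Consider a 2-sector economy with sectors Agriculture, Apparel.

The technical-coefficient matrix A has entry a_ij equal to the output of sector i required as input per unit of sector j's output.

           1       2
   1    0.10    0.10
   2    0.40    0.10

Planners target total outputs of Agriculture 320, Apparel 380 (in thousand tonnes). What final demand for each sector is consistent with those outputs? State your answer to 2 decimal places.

I − A =
  [   0.90    -0.10]
  [  -0.40     0.90]
d = (I − A) x:
  d_1 = (+0.90)·320 + (-0.10)·380 = 250.00
  d_2 = (-0.40)·320 + (+0.90)·380 = 214.00

d_1 = 250.00, d_2 = 214.00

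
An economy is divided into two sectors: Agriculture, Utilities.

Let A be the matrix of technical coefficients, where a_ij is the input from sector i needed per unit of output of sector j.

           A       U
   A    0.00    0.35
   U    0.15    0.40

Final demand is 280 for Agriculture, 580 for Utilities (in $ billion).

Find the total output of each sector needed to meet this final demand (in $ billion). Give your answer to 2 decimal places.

I − A =
  [   1.00    -0.35]
  [  -0.15     0.60]
det(I−A) = (1.00)(0.60) − (-0.35)(-0.15) = 0.5475
adj(I−A) = [[0.60, 0.35], [0.15, 1.00]]
(I − A)⁻¹ = adj(I−A) / det(I−A) ≈
  [   1.0959     0.6393]
  [   0.2740     1.8265]
x = (I − A)⁻¹ d = adj(I−A)·d / det(I−A), with det(I−A) = 0.5475:
  x_A = (0.60·280 + 0.35·580) / 0.5475 = 371.00 / 0.5475 ≈ 677.63
  x_U = (0.15·280 + 1.00·580) / 0.5475 = 622.00 / 0.5475 ≈ 1136.07

x_A = 677.63, x_U = 1136.07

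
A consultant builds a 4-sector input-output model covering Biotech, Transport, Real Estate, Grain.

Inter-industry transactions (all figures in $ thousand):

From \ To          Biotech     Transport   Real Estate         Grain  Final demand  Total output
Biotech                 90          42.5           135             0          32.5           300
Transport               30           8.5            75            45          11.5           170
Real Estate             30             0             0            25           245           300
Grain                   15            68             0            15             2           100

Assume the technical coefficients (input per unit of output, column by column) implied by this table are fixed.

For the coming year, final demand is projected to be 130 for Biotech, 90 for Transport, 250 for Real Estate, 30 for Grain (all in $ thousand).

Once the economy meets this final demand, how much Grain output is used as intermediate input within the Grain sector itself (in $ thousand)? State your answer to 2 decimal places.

Technical coefficients a_ij = z_ij / X_j:
  a_BB = 90/300 = 0.30, a_TB = 30/300 = 0.10, a_RB = 30/300 = 0.10, a_GB = 15/300 = 0.05
  a_BT = 42.5/170 = 0.25, a_TT = 8.5/170 = 0.05, a_RT = 0/170 = 0.00, a_GT = 68/170 = 0.40
  a_BR = 135/300 = 0.45, a_TR = 75/300 = 0.25, a_RR = 0/300 = 0.00, a_GR = 0/300 = 0.00
  a_BG = 0/100 = 0.00, a_TG = 45/100 = 0.45, a_RG = 25/100 = 0.25, a_GG = 15/100 = 0.15
I − A =
  [   0.70    -0.25    -0.45     0.00]
  [  -0.10     0.95    -0.25    -0.45]
  [  -0.10     0.00     1.00    -0.25]
  [  -0.05    -0.40     0.00     0.85]
Compute the cofactors C_ij = (−1)^(i+j)·(3×3 minor ij) of I−A; the adjugate is their transpose:
adj(I−A) = Cᵀ =
  [ 0.602500   0.257500   0.335500   0.235000]
  [ 0.131875   0.551125   0.197125   0.349750]
  [ 0.084625   0.094375   0.412375   0.171250]
  [ 0.097500   0.274500   0.112500   0.591000]
det(I−A) = Σ_j (I−A)_1j·C_1j = (0.70)(0.602500) + (-0.25)(0.131875) + (-0.45)(0.084625) + (0.00)(0.097500) = 0.3507
(I − A)⁻¹ = adj(I−A) / det(I−A) ≈
  [   1.7180     0.7342     0.9567     0.6701]
  [   0.3760     1.5715     0.5621     0.9973]
  [   0.2413     0.2691     1.1759     0.4883]
  [   0.2780     0.7827     0.3208     1.6852]
First solve x = (I − A)⁻¹ d = adj(I−A)·d / det(I−A); in particular x_G = (0.097500·130 + 0.274500·90 + 0.112500·250 + 0.591000·30) / 0.3507 = 83.235 / 0.3507 ≈ 237.3396.
Intermediate flow from G to G: z_GG = a_GG · x_G = 0.15 × 83.235 / 0.3507 = 12.48525 / 0.3507 ≈ 35.60.

z_GG = 35.60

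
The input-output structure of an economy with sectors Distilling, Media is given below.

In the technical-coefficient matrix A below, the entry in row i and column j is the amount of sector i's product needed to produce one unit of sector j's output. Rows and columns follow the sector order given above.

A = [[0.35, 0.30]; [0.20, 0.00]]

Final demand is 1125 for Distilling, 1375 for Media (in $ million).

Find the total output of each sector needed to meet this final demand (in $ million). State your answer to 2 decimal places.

I − A =
  [   0.65    -0.30]
  [  -0.20     1.00]
det(I−A) = (0.65)(1.00) − (-0.30)(-0.20) = 0.5900
adj(I−A) = [[1.00, 0.30], [0.20, 0.65]]
(I − A)⁻¹ = adj(I−A) / det(I−A) ≈
  [   1.6949     0.5085]
  [   0.3390     1.1017]
x = (I − A)⁻¹ d = adj(I−A)·d / det(I−A), with det(I−A) = 0.5900:
  x_1 = (1.00·1125 + 0.30·1375) / 0.5900 = 1537.50 / 0.5900 ≈ 2605.93
  x_2 = (0.20·1125 + 0.65·1375) / 0.5900 = 1118.75 / 0.5900 ≈ 1896.19

x_1 = 2605.93, x_2 = 1896.19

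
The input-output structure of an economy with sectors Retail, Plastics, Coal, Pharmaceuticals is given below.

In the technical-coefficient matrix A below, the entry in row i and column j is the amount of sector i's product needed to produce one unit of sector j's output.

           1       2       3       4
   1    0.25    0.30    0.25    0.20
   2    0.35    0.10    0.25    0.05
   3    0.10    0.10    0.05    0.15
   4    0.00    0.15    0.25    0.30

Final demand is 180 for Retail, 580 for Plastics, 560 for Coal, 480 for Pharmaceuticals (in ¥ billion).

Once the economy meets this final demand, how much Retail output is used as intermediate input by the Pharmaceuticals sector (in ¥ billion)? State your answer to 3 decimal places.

z_14 = 295.722

I − A =
  [   0.75    -0.30    -0.25    -0.20]
  [  -0.35     0.90    -0.25    -0.05]
  [  -0.10    -0.10     0.95    -0.15]
  [   0.00    -0.15    -0.25     0.70]
Compute the cofactors C_ij = (−1)^(i+j)·(3×3 minor ij) of I−A; the adjugate is their transpose:
adj(I−A) = Cᵀ =
  [ 0.533250   0.244875   0.264375   0.226500]
  [ 0.238375   0.448125   0.219375   0.147125]
  [ 0.094625   0.093375   0.382875   0.115750]
  [ 0.084875   0.129375   0.183750   0.484000]
det(I−A) = Σ_j (I−A)_1j·C_1j = (0.75)(0.533250) + (-0.30)(0.238375) + (-0.25)(0.094625) + (-0.20)(0.084875) = 0.28779375
(I − A)⁻¹ = adj(I−A) / det(I−A) ≈
  [   1.8529     0.8509     0.9186     0.7870]
  [   0.8283     1.5571     0.7623     0.5112]
  [   0.3288     0.3245     1.3304     0.4022]
  [   0.2949     0.4495     0.6385     1.6818]
First solve x = (I − A)⁻¹ d = adj(I−A)·d / det(I−A); in particular x_4 = (0.084875·180 + 0.129375·580 + 0.183750·560 + 0.484000·480) / 0.28779375 = 425.535 / 0.28779375 ≈ 1478.61098.
Intermediate flow from 1 to 4: z_14 = a_14 · x_4 = 0.20 × 425.535 / 0.28779375 = 85.107 / 0.28779375 ≈ 295.722.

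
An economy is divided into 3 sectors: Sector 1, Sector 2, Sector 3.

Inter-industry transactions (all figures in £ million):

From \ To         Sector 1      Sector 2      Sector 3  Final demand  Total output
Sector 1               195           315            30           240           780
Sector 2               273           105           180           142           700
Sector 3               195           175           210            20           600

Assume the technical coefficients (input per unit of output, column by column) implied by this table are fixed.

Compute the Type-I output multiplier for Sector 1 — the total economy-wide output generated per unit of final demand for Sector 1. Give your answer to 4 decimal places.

m_1 = 5.2174

Technical coefficients a_ij = z_ij / X_j:
  a_11 = 195/780 = 0.25, a_21 = 273/780 = 0.35, a_31 = 195/780 = 0.25
  a_12 = 315/700 = 0.45, a_22 = 105/700 = 0.15, a_32 = 175/700 = 0.25
  a_13 = 30/600 = 0.05, a_23 = 180/600 = 0.30, a_33 = 210/600 = 0.35
I − A =
  [   0.75    -0.45    -0.05]
  [  -0.35     0.85    -0.30]
  [  -0.25    -0.25     0.65]
Cofactors of I−A, C_ij = (−1)^(i+j)·(minor ij) (rows/columns in the sector order above):
  C_11 = (0.85)(0.65) − (-0.30)(-0.25) = 0.4775
  C_12 = −[(-0.35)(0.65) − (-0.30)(-0.25)] = 0.3025
  C_13 = (-0.35)(-0.25) − (0.85)(-0.25) = 0.3000
  C_21 = −[(-0.45)(0.65) − (-0.05)(-0.25)] = 0.3050
  C_22 = (0.75)(0.65) − (-0.05)(-0.25) = 0.4750
  C_23 = −[(0.75)(-0.25) − (-0.45)(-0.25)] = 0.3000
  C_31 = (-0.45)(-0.30) − (-0.05)(0.85) = 0.1775
  C_32 = −[(0.75)(-0.30) − (-0.05)(-0.35)] = 0.2425
  C_33 = (0.75)(0.85) − (-0.45)(-0.35) = 0.4800
det(I−A) = Σ_j (I−A)_1j·C_1j = (0.75)(0.4775) + (-0.45)(0.3025) + (-0.05)(0.3000) = 0.2070
adj(I−A) = Cᵀ =
  [ 0.4775   0.3050   0.1775]
  [ 0.3025   0.4750   0.2425]
  [ 0.3000   0.3000   0.4800]
(I − A)⁻¹ = adj(I−A) / det(I−A) ≈
  [   2.30676     1.47343     0.85749]
  [   1.46135     2.29469     1.17150]
  [   1.44928     1.44928     2.31884]
The output multiplier for sector j is the column-j sum of the Leontief inverse (I − A)⁻¹ = adj(I−A) / det(I−A).
Column 1 of adj(I−A): (0.4775, 0.3025, 0.3000); det(I−A) = 0.2070.
m_1 = (0.4775 + 0.3025 + 0.3000) / 0.2070 = 1.08 / 0.2070 ≈ 5.2174.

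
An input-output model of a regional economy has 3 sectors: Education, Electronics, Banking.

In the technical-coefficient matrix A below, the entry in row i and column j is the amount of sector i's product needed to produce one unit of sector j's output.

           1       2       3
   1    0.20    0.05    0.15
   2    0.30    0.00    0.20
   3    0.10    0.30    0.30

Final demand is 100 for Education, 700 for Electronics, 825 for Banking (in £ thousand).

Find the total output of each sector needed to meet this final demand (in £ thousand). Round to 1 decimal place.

I − A =
  [   0.80    -0.05    -0.15]
  [  -0.30     1.00    -0.20]
  [  -0.10    -0.30     0.70]
Cofactors of I−A, C_ij = (−1)^(i+j)·(minor ij) (rows/columns in the sector order above):
  C_11 = (1.00)(0.70) − (-0.20)(-0.30) = 0.6400
  C_12 = −[(-0.30)(0.70) − (-0.20)(-0.10)] = 0.2300
  C_13 = (-0.30)(-0.30) − (1.00)(-0.10) = 0.1900
  C_21 = −[(-0.05)(0.70) − (-0.15)(-0.30)] = 0.0800
  C_22 = (0.80)(0.70) − (-0.15)(-0.10) = 0.5450
  C_23 = −[(0.80)(-0.30) − (-0.05)(-0.10)] = 0.2450
  C_31 = (-0.05)(-0.20) − (-0.15)(1.00) = 0.1600
  C_32 = −[(0.80)(-0.20) − (-0.15)(-0.30)] = 0.2050
  C_33 = (0.80)(1.00) − (-0.05)(-0.30) = 0.7850
det(I−A) = Σ_j (I−A)_1j·C_1j = (0.80)(0.6400) + (-0.05)(0.2300) + (-0.15)(0.1900) = 0.4720
adj(I−A) = Cᵀ =
  [ 0.6400   0.0800   0.1600]
  [ 0.2300   0.5450   0.2050]
  [ 0.1900   0.2450   0.7850]
(I − A)⁻¹ = adj(I−A) / det(I−A) ≈
  [   1.3559     0.1695     0.3390]
  [   0.4873     1.1547     0.4343]
  [   0.4025     0.5191     1.6631]
x = (I − A)⁻¹ d = adj(I−A)·d / det(I−A), with det(I−A) = 0.4720:
  x_1 = (0.6400·100 + 0.0800·700 + 0.1600·825) / 0.4720 = 252.00 / 0.4720 ≈ 533.9
  x_2 = (0.2300·100 + 0.5450·700 + 0.2050·825) / 0.4720 = 573.625 / 0.4720 ≈ 1215.3
  x_3 = (0.1900·100 + 0.2450·700 + 0.7850·825) / 0.4720 = 838.125 / 0.4720 ≈ 1775.7

x_1 = 533.9, x_2 = 1215.3, x_3 = 1775.7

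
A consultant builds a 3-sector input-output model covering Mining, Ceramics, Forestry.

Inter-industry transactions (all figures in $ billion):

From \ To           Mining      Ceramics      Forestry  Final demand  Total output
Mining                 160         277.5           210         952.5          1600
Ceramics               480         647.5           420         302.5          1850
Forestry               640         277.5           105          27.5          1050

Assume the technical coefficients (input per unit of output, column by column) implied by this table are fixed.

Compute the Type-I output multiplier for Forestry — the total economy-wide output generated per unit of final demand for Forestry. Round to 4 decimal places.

m_F = 3.3141

Technical coefficients a_ij = z_ij / X_j:
  a_MM = 160/1600 = 0.10, a_CM = 480/1600 = 0.30, a_FM = 640/1600 = 0.40
  a_MC = 277.5/1850 = 0.15, a_CC = 647.5/1850 = 0.35, a_FC = 277.5/1850 = 0.15
  a_MF = 210/1050 = 0.20, a_CF = 420/1050 = 0.40, a_FF = 105/1050 = 0.10
I − A =
  [   0.90    -0.15    -0.20]
  [  -0.30     0.65    -0.40]
  [  -0.40    -0.15     0.90]
Cofactors of I−A, C_ij = (−1)^(i+j)·(minor ij) (rows/columns in the sector order above):
  C_11 = (0.65)(0.90) − (-0.40)(-0.15) = 0.5250
  C_12 = −[(-0.30)(0.90) − (-0.40)(-0.40)] = 0.4300
  C_13 = (-0.30)(-0.15) − (0.65)(-0.40) = 0.3050
  C_21 = −[(-0.15)(0.90) − (-0.20)(-0.15)] = 0.1650
  C_22 = (0.90)(0.90) − (-0.20)(-0.40) = 0.7300
  C_23 = −[(0.90)(-0.15) − (-0.15)(-0.40)] = 0.1950
  C_31 = (-0.15)(-0.40) − (-0.20)(0.65) = 0.1900
  C_32 = −[(0.90)(-0.40) − (-0.20)(-0.30)] = 0.4200
  C_33 = (0.90)(0.65) − (-0.15)(-0.30) = 0.5400
det(I−A) = Σ_j (I−A)_1j·C_1j = (0.90)(0.5250) + (-0.15)(0.4300) + (-0.20)(0.3050) = 0.3470
adj(I−A) = Cᵀ =
  [ 0.5250   0.1650   0.1900]
  [ 0.4300   0.7300   0.4200]
  [ 0.3050   0.1950   0.5400]
(I − A)⁻¹ = adj(I−A) / det(I−A) ≈
  [   1.51297     0.47550     0.54755]
  [   1.23919     2.10375     1.21037]
  [   0.87896     0.56196     1.55620]
The output multiplier for sector j is the column-j sum of the Leontief inverse (I − A)⁻¹ = adj(I−A) / det(I−A).
Column F of adj(I−A): (0.1900, 0.4200, 0.5400); det(I−A) = 0.3470.
m_F = (0.1900 + 0.4200 + 0.5400) / 0.3470 = 1.15 / 0.3470 ≈ 3.3141.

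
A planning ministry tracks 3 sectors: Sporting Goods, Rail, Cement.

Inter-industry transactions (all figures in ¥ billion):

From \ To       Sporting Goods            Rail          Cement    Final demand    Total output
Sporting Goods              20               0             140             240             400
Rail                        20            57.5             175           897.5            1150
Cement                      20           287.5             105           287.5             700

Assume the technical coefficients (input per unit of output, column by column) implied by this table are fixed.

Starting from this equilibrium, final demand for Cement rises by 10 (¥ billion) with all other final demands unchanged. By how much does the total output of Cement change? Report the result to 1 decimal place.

Δx_C = 13.0

Technical coefficients a_ij = z_ij / X_j:
  a_SS = 20/400 = 0.05, a_RS = 20/400 = 0.05, a_CS = 20/400 = 0.05
  a_SR = 0/1150 = 0.00, a_RR = 57.5/1150 = 0.05, a_CR = 287.5/1150 = 0.25
  a_SC = 140/700 = 0.20, a_RC = 175/700 = 0.25, a_CC = 105/700 = 0.15
I − A =
  [   0.95     0.00    -0.20]
  [  -0.05     0.95    -0.25]
  [  -0.05    -0.25     0.85]
Cofactors of I−A, C_ij = (−1)^(i+j)·(minor ij) (rows/columns in the sector order above):
  C_11 = (0.95)(0.85) − (-0.25)(-0.25) = 0.7450
  C_12 = −[(-0.05)(0.85) − (-0.25)(-0.05)] = 0.0550
  C_13 = (-0.05)(-0.25) − (0.95)(-0.05) = 0.0600
  C_21 = −[(0.00)(0.85) − (-0.20)(-0.25)] = 0.0500
  C_22 = (0.95)(0.85) − (-0.20)(-0.05) = 0.7975
  C_23 = −[(0.95)(-0.25) − (0.00)(-0.05)] = 0.2375
  C_31 = (0.00)(-0.25) − (-0.20)(0.95) = 0.1900
  C_32 = −[(0.95)(-0.25) − (-0.20)(-0.05)] = 0.2475
  C_33 = (0.95)(0.95) − (0.00)(-0.05) = 0.9025
det(I−A) = Σ_j (I−A)_1j·C_1j = (0.95)(0.7450) + (0.00)(0.0550) + (-0.20)(0.0600) = 0.69575
adj(I−A) = Cᵀ =
  [ 0.7450   0.0500   0.1900]
  [ 0.0550   0.7975   0.2475]
  [ 0.0600   0.2375   0.9025]
(I − A)⁻¹ = adj(I−A) / det(I−A) ≈
  [   1.0708     0.0719     0.2731]
  [   0.0791     1.1462     0.3557]
  [   0.0862     0.3414     1.2972]
Δx = (I − A)⁻¹ Δd with Δd having +10 in the Cement component and 0 elsewhere.
So Δx_C = L_CC · (+10), where L_CC = adj(I−A)_CC / det(I−A) = 0.9025 / 0.69575.
Δx_C = 0.9025 × (+10) / 0.69575 = 9.025 / 0.69575 ≈ 13.0.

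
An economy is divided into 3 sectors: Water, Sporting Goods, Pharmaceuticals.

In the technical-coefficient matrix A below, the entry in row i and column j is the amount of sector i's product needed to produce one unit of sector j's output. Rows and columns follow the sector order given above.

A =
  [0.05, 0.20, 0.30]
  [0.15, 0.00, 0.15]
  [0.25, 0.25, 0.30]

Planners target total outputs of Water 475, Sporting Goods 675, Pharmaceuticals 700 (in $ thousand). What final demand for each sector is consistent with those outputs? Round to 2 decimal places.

d_1 = 106.25, d_2 = 498.75, d_3 = 202.50

I − A =
  [   0.95    -0.20    -0.30]
  [  -0.15     1.00    -0.15]
  [  -0.25    -0.25     0.70]
d = (I − A) x:
  d_1 = (+0.95)·475 + (-0.20)·675 + (-0.30)·700 = 106.25
  d_2 = (-0.15)·475 + (+1.00)·675 + (-0.15)·700 = 498.75
  d_3 = (-0.25)·475 + (-0.25)·675 + (+0.70)·700 = 202.50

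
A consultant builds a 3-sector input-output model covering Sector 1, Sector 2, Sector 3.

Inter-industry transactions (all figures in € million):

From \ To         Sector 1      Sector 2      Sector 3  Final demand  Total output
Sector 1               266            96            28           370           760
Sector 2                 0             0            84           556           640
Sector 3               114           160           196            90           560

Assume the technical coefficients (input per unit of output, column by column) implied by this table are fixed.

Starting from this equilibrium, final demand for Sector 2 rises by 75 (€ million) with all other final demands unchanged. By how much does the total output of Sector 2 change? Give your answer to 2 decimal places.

Technical coefficients a_ij = z_ij / X_j:
  a_11 = 266/760 = 0.35, a_21 = 0/760 = 0.00, a_31 = 114/760 = 0.15
  a_12 = 96/640 = 0.15, a_22 = 0/640 = 0.00, a_32 = 160/640 = 0.25
  a_13 = 28/560 = 0.05, a_23 = 84/560 = 0.15, a_33 = 196/560 = 0.35
I − A =
  [   0.65    -0.15    -0.05]
  [   0.00     1.00    -0.15]
  [  -0.15    -0.25     0.65]
Cofactors of I−A, C_ij = (−1)^(i+j)·(minor ij) (rows/columns in the sector order above):
  C_11 = (1.00)(0.65) − (-0.15)(-0.25) = 0.6125
  C_12 = −[(0.00)(0.65) − (-0.15)(-0.15)] = 0.0225
  C_13 = (0.00)(-0.25) − (1.00)(-0.15) = 0.1500
  C_21 = −[(-0.15)(0.65) − (-0.05)(-0.25)] = 0.1100
  C_22 = (0.65)(0.65) − (-0.05)(-0.15) = 0.4150
  C_23 = −[(0.65)(-0.25) − (-0.15)(-0.15)] = 0.1850
  C_31 = (-0.15)(-0.15) − (-0.05)(1.00) = 0.0725
  C_32 = −[(0.65)(-0.15) − (-0.05)(0.00)] = 0.0975
  C_33 = (0.65)(1.00) − (-0.15)(0.00) = 0.6500
det(I−A) = Σ_j (I−A)_1j·C_1j = (0.65)(0.6125) + (-0.15)(0.0225) + (-0.05)(0.1500) = 0.38725
adj(I−A) = Cᵀ =
  [ 0.6125   0.1100   0.0725]
  [ 0.0225   0.4150   0.0975]
  [ 0.1500   0.1850   0.6500]
(I − A)⁻¹ = adj(I−A) / det(I−A) ≈
  [   1.5817     0.2841     0.1872]
  [   0.0581     1.0717     0.2518]
  [   0.3873     0.4777     1.6785]
Δx = (I − A)⁻¹ Δd with Δd having +75 in the Sector 2 component and 0 elsewhere.
So Δx_2 = L_22 · (+75), where L_22 = adj(I−A)_22 / det(I−A) = 0.4150 / 0.38725.
Δx_2 = 0.4150 × (+75) / 0.38725 = 31.125 / 0.38725 ≈ 80.37.

Δx_2 = 80.37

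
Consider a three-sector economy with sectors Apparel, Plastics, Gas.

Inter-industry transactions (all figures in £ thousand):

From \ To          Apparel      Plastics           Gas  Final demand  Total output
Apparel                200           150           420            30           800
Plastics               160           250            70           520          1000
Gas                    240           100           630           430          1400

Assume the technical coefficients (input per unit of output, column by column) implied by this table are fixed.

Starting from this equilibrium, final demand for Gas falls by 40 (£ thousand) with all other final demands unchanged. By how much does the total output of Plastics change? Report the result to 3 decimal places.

Technical coefficients a_ij = z_ij / X_j:
  a_11 = 200/800 = 0.25, a_21 = 160/800 = 0.20, a_31 = 240/800 = 0.30
  a_12 = 150/1000 = 0.15, a_22 = 250/1000 = 0.25, a_32 = 100/1000 = 0.10
  a_13 = 420/1400 = 0.30, a_23 = 70/1400 = 0.05, a_33 = 630/1400 = 0.45
I − A =
  [   0.75    -0.15    -0.30]
  [  -0.20     0.75    -0.05]
  [  -0.30    -0.10     0.55]
Cofactors of I−A, C_ij = (−1)^(i+j)·(minor ij) (rows/columns in the sector order above):
  C_11 = (0.75)(0.55) − (-0.05)(-0.10) = 0.4075
  C_12 = −[(-0.20)(0.55) − (-0.05)(-0.30)] = 0.1250
  C_13 = (-0.20)(-0.10) − (0.75)(-0.30) = 0.2450
  C_21 = −[(-0.15)(0.55) − (-0.30)(-0.10)] = 0.1125
  C_22 = (0.75)(0.55) − (-0.30)(-0.30) = 0.3225
  C_23 = −[(0.75)(-0.10) − (-0.15)(-0.30)] = 0.1200
  C_31 = (-0.15)(-0.05) − (-0.30)(0.75) = 0.2325
  C_32 = −[(0.75)(-0.05) − (-0.30)(-0.20)] = 0.0975
  C_33 = (0.75)(0.75) − (-0.15)(-0.20) = 0.5325
det(I−A) = Σ_j (I−A)_1j·C_1j = (0.75)(0.4075) + (-0.15)(0.1250) + (-0.30)(0.2450) = 0.213375
adj(I−A) = Cᵀ =
  [ 0.4075   0.1125   0.2325]
  [ 0.1250   0.3225   0.0975]
  [ 0.2450   0.1200   0.5325]
(I − A)⁻¹ = adj(I−A) / det(I−A) ≈
  [   1.9098     0.5272     1.0896]
  [   0.5858     1.5114     0.4569]
  [   1.1482     0.5624     2.4956]
Δx = (I − A)⁻¹ Δd with Δd having -40 in the Gas component and 0 elsewhere.
So Δx_2 = L_23 · (-40), where L_23 = adj(I−A)_23 / det(I−A) = 0.0975 / 0.213375.
Δx_2 = 0.0975 × (-40) / 0.213375 = -3.90 / 0.213375 ≈ -18.278.

Δx_2 = -18.278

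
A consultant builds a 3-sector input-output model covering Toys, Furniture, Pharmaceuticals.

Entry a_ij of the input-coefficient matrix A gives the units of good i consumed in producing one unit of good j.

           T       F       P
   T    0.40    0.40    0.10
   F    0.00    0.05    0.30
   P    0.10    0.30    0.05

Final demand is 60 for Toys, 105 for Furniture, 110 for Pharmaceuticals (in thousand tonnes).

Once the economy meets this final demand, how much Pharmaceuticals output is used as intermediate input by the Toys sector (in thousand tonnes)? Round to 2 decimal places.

z_PT = 24.77

I − A =
  [   0.60    -0.40    -0.10]
  [   0.00     0.95    -0.30]
  [  -0.10    -0.30     0.95]
Cofactors of I−A, C_ij = (−1)^(i+j)·(minor ij) (rows/columns in the sector order above):
  C_11 = (0.95)(0.95) − (-0.30)(-0.30) = 0.8125
  C_12 = −[(0.00)(0.95) − (-0.30)(-0.10)] = 0.0300
  C_13 = (0.00)(-0.30) − (0.95)(-0.10) = 0.0950
  C_21 = −[(-0.40)(0.95) − (-0.10)(-0.30)] = 0.4100
  C_22 = (0.60)(0.95) − (-0.10)(-0.10) = 0.5600
  C_23 = −[(0.60)(-0.30) − (-0.40)(-0.10)] = 0.2200
  C_31 = (-0.40)(-0.30) − (-0.10)(0.95) = 0.2150
  C_32 = −[(0.60)(-0.30) − (-0.10)(0.00)] = 0.1800
  C_33 = (0.60)(0.95) − (-0.40)(0.00) = 0.5700
det(I−A) = Σ_j (I−A)_1j·C_1j = (0.60)(0.8125) + (-0.40)(0.0300) + (-0.10)(0.0950) = 0.4660
adj(I−A) = Cᵀ =
  [ 0.8125   0.4100   0.2150]
  [ 0.0300   0.5600   0.1800]
  [ 0.0950   0.2200   0.5700]
(I − A)⁻¹ = adj(I−A) / det(I−A) ≈
  [   1.7436     0.8798     0.4614]
  [   0.0644     1.2017     0.3863]
  [   0.2039     0.4721     1.2232]
First solve x = (I − A)⁻¹ d = adj(I−A)·d / det(I−A); in particular x_T = (0.8125·60 + 0.4100·105 + 0.2150·110) / 0.4660 = 115.45 / 0.4660 ≈ 247.7468.
Intermediate flow from P to T: z_PT = a_PT · x_T = 0.10 × 115.45 / 0.4660 = 11.545 / 0.4660 ≈ 24.77.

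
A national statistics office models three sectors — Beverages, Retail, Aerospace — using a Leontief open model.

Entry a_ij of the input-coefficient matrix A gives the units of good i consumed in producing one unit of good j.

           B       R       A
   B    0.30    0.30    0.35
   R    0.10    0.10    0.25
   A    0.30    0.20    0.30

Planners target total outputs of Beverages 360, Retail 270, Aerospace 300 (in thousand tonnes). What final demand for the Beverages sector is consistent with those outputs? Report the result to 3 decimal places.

I − A =
  [   0.70    -0.30    -0.35]
  [  -0.10     0.90    -0.25]
  [  -0.30    -0.20     0.70]
d = (I − A) x:
  d_B = (+0.70)·360 + (-0.30)·270 + (-0.35)·300 = 66.000
  d_R = (-0.10)·360 + (+0.90)·270 + (-0.25)·300 = 132.000
  d_A = (-0.30)·360 + (-0.20)·270 + (+0.70)·300 = 48.000

d_B = 66.000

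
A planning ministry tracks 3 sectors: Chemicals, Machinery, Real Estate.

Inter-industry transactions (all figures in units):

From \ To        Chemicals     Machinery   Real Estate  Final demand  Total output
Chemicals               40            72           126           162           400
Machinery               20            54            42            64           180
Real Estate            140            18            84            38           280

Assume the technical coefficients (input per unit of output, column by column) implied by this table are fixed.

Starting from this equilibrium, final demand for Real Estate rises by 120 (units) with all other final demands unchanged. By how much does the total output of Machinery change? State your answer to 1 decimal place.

Technical coefficients a_ij = z_ij / X_j:
  a_11 = 40/400 = 0.10, a_21 = 20/400 = 0.05, a_31 = 140/400 = 0.35
  a_12 = 72/180 = 0.40, a_22 = 54/180 = 0.30, a_32 = 18/180 = 0.10
  a_13 = 126/280 = 0.45, a_23 = 42/280 = 0.15, a_33 = 84/280 = 0.30
I − A =
  [   0.90    -0.40    -0.45]
  [  -0.05     0.70    -0.15]
  [  -0.35    -0.10     0.70]
Cofactors of I−A, C_ij = (−1)^(i+j)·(minor ij) (rows/columns in the sector order above):
  C_11 = (0.70)(0.70) − (-0.15)(-0.10) = 0.4750
  C_12 = −[(-0.05)(0.70) − (-0.15)(-0.35)] = 0.0875
  C_13 = (-0.05)(-0.10) − (0.70)(-0.35) = 0.2500
  C_21 = −[(-0.40)(0.70) − (-0.45)(-0.10)] = 0.3250
  C_22 = (0.90)(0.70) − (-0.45)(-0.35) = 0.4725
  C_23 = −[(0.90)(-0.10) − (-0.40)(-0.35)] = 0.2300
  C_31 = (-0.40)(-0.15) − (-0.45)(0.70) = 0.3750
  C_32 = −[(0.90)(-0.15) − (-0.45)(-0.05)] = 0.1575
  C_33 = (0.90)(0.70) − (-0.40)(-0.05) = 0.6100
det(I−A) = Σ_j (I−A)_1j·C_1j = (0.90)(0.4750) + (-0.40)(0.0875) + (-0.45)(0.2500) = 0.2800
adj(I−A) = Cᵀ =
  [ 0.4750   0.3250   0.3750]
  [ 0.0875   0.4725   0.1575]
  [ 0.2500   0.2300   0.6100]
(I − A)⁻¹ = adj(I−A) / det(I−A) ≈
  [   1.6964     1.1607     1.3393]
  [   0.3125     1.6875     0.5625]
  [   0.8929     0.8214     2.1786]
Δx = (I − A)⁻¹ Δd with Δd having +120 in the Real Estate component and 0 elsewhere.
So Δx_2 = L_23 · (+120), where L_23 = adj(I−A)_23 / det(I−A) = 0.1575 / 0.2800.
Δx_2 = 0.1575 × (+120) / 0.2800 = 18.90 / 0.2800 = 67.5.

Δx_2 = 67.5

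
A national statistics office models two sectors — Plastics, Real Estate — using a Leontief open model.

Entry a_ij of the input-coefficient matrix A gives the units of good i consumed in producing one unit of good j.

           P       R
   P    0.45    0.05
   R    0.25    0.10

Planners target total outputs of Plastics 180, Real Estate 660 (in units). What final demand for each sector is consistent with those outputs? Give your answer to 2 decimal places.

d_P = 66.00, d_R = 549.00

I − A =
  [   0.55    -0.05]
  [  -0.25     0.90]
d = (I − A) x:
  d_P = (+0.55)·180 + (-0.05)·660 = 66.00
  d_R = (-0.25)·180 + (+0.90)·660 = 549.00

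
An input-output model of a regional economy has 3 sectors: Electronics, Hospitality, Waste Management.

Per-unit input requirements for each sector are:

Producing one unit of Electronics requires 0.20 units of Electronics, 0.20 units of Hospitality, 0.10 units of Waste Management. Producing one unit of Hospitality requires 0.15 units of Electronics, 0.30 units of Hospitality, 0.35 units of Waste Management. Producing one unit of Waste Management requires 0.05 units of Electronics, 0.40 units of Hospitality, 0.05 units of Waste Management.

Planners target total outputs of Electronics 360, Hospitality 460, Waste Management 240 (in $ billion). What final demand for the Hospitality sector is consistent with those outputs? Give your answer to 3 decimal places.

d_2 = 154.000

I − A =
  [   0.80    -0.15    -0.05]
  [  -0.20     0.70    -0.40]
  [  -0.10    -0.35     0.95]
d = (I − A) x:
  d_1 = (+0.80)·360 + (-0.15)·460 + (-0.05)·240 = 207.000
  d_2 = (-0.20)·360 + (+0.70)·460 + (-0.40)·240 = 154.000
  d_3 = (-0.10)·360 + (-0.35)·460 + (+0.95)·240 = 31.000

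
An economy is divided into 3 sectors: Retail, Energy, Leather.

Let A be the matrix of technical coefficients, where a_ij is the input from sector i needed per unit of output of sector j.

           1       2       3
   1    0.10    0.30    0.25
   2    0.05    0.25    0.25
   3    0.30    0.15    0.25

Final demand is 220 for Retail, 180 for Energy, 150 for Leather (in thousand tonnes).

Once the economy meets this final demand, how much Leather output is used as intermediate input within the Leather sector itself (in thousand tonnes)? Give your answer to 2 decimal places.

I − A =
  [   0.90    -0.30    -0.25]
  [  -0.05     0.75    -0.25]
  [  -0.30    -0.15     0.75]
Cofactors of I−A, C_ij = (−1)^(i+j)·(minor ij) (rows/columns in the sector order above):
  C_11 = (0.75)(0.75) − (-0.25)(-0.15) = 0.5250
  C_12 = −[(-0.05)(0.75) − (-0.25)(-0.30)] = 0.1125
  C_13 = (-0.05)(-0.15) − (0.75)(-0.30) = 0.2325
  C_21 = −[(-0.30)(0.75) − (-0.25)(-0.15)] = 0.2625
  C_22 = (0.90)(0.75) − (-0.25)(-0.30) = 0.6000
  C_23 = −[(0.90)(-0.15) − (-0.30)(-0.30)] = 0.2250
  C_31 = (-0.30)(-0.25) − (-0.25)(0.75) = 0.2625
  C_32 = −[(0.90)(-0.25) − (-0.25)(-0.05)] = 0.2375
  C_33 = (0.90)(0.75) − (-0.30)(-0.05) = 0.6600
det(I−A) = Σ_j (I−A)_1j·C_1j = (0.90)(0.5250) + (-0.30)(0.1125) + (-0.25)(0.2325) = 0.380625
adj(I−A) = Cᵀ =
  [ 0.5250   0.2625   0.2625]
  [ 0.1125   0.6000   0.2375]
  [ 0.2325   0.2250   0.6600]
(I − A)⁻¹ = adj(I−A) / det(I−A) ≈
  [   1.3793     0.6897     0.6897]
  [   0.2956     1.5764     0.6240]
  [   0.6108     0.5911     1.7340]
First solve x = (I − A)⁻¹ d = adj(I−A)·d / det(I−A); in particular x_3 = (0.2325·220 + 0.2250·180 + 0.6600·150) / 0.380625 = 190.65 / 0.380625 ≈ 500.8867.
Intermediate flow from 3 to 3: z_33 = a_33 · x_3 = 0.25 × 190.65 / 0.380625 = 47.6625 / 0.380625 ≈ 125.22.

z_33 = 125.22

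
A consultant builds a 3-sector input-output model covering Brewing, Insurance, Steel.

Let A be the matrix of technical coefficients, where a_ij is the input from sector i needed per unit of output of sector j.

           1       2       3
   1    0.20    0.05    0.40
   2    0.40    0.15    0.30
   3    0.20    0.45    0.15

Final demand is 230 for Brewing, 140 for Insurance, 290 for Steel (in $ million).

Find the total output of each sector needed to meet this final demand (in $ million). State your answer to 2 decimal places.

x_1 = 868.47, x_2 = 941.94, x_3 = 1044.19

I − A =
  [   0.80    -0.05    -0.40]
  [  -0.40     0.85    -0.30]
  [  -0.20    -0.45     0.85]
Cofactors of I−A, C_ij = (−1)^(i+j)·(minor ij) (rows/columns in the sector order above):
  C_11 = (0.85)(0.85) − (-0.30)(-0.45) = 0.5875
  C_12 = −[(-0.40)(0.85) − (-0.30)(-0.20)] = 0.4000
  C_13 = (-0.40)(-0.45) − (0.85)(-0.20) = 0.3500
  C_21 = −[(-0.05)(0.85) − (-0.40)(-0.45)] = 0.2225
  C_22 = (0.80)(0.85) − (-0.40)(-0.20) = 0.6000
  C_23 = −[(0.80)(-0.45) − (-0.05)(-0.20)] = 0.3700
  C_31 = (-0.05)(-0.30) − (-0.40)(0.85) = 0.3550
  C_32 = −[(0.80)(-0.30) − (-0.40)(-0.40)] = 0.4000
  C_33 = (0.80)(0.85) − (-0.05)(-0.40) = 0.6600
det(I−A) = Σ_j (I−A)_1j·C_1j = (0.80)(0.5875) + (-0.05)(0.4000) + (-0.40)(0.3500) = 0.3100
adj(I−A) = Cᵀ =
  [ 0.5875   0.2225   0.3550]
  [ 0.4000   0.6000   0.4000]
  [ 0.3500   0.3700   0.6600]
(I − A)⁻¹ = adj(I−A) / det(I−A) ≈
  [   1.8952     0.7177     1.1452]
  [   1.2903     1.9355     1.2903]
  [   1.1290     1.1935     2.1290]
x = (I − A)⁻¹ d = adj(I−A)·d / det(I−A), with det(I−A) = 0.3100:
  x_1 = (0.5875·230 + 0.2225·140 + 0.3550·290) / 0.3100 = 269.225 / 0.3100 ≈ 868.47
  x_2 = (0.4000·230 + 0.6000·140 + 0.4000·290) / 0.3100 = 292.00 / 0.3100 ≈ 941.94
  x_3 = (0.3500·230 + 0.3700·140 + 0.6600·290) / 0.3100 = 323.70 / 0.3100 ≈ 1044.19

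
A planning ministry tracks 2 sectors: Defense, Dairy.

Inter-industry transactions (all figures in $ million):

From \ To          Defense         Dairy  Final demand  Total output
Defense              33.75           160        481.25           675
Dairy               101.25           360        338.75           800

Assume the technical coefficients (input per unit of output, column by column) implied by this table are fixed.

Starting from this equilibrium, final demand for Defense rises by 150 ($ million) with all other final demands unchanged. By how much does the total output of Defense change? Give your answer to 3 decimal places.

Technical coefficients a_ij = z_ij / X_j:
  a_11 = 33.75/675 = 0.05, a_21 = 101.25/675 = 0.15
  a_12 = 160/800 = 0.20, a_22 = 360/800 = 0.45
I − A =
  [   0.95    -0.20]
  [  -0.15     0.55]
det(I−A) = (0.95)(0.55) − (-0.20)(-0.15) = 0.4925
adj(I−A) = [[0.55, 0.20], [0.15, 0.95]]
(I − A)⁻¹ = adj(I−A) / det(I−A) ≈
  [   1.1168     0.4061]
  [   0.3046     1.9289]
Δx = (I − A)⁻¹ Δd with Δd having +150 in the Defense component and 0 elsewhere.
So Δx_1 = L_11 · (+150), where L_11 = adj(I−A)_11 / det(I−A) = 0.55 / 0.4925.
Δx_1 = 0.55 × (+150) / 0.4925 = 82.50 / 0.4925 ≈ 167.513.

Δx_1 = 167.513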